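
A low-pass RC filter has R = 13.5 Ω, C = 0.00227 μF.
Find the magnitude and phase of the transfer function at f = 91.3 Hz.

Step 1 — Angular frequency: ω = 2π·91.3 = 573.7 rad/s.
Step 2 — Transfer function: H(jω) = 1/(1 + jωRC).
Step 3 — Denominator: 1 + jωRC = 1 + j·573.7·13.5·2.27e-09 = 1 + j1.758e-05.
Step 4 — H = 1 - j1.758e-05.
Step 5 — Magnitude: |H| = 1 (-0.0 dB); phase: φ = -0.0°.

|H| = 1 (-0.0 dB), φ = -0.0°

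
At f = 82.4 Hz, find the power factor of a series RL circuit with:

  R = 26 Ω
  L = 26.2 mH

Step 1 — Angular frequency: ω = 2π·f = 2π·82.4 = 517.7 rad/s.
Step 2 — Component impedances:
  R: Z = R = 26 Ω
  L: Z = jωL = j·517.7·0.0262 = 0 + j13.56 Ω
Step 3 — Series combination: Z_total = R + L = 26 + j13.56 Ω = 29.33∠27.6° Ω.
Step 4 — Power factor: PF = cos(φ) = Re(Z)/|Z| = 26/29.326 = 0.8866.
Step 5 — Type: Im(Z) = 13.56 ⇒ lagging (phase φ = 27.6°).

PF = 0.8866 (lagging, φ = 27.6°)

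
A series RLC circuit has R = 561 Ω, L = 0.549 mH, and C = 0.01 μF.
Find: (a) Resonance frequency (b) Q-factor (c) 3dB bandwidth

Step 1 — Resonance condition Im(Z)=0 gives ω₀ = 1/√(LC).
Step 2 — ω₀ = 1/√(0.000549·1e-08) = 4.268e+05 rad/s.
Step 3 — f₀ = ω₀/(2π) = 6.793e+04 Hz.
Step 4 — Series Q: Q = ω₀L/R = 4.268e+05·0.000549/561 = 0.4177.
Step 5 — 3dB bandwidth: Δω = ω₀/Q = 1.022e+06 rad/s; BW = Δω/(2π) = 1.626e+05 Hz.

(a) f₀ = 6.793e+04 Hz  (b) Q = 0.4177  (c) BW = 1.626e+05 Hz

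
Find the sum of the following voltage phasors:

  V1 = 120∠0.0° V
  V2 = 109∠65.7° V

Step 1 — Convert each phasor to rectangular form:
  V1 = 120·(cos(0.0°) + j·sin(0.0°)) = 120 V
  V2 = 109·(cos(65.7°) + j·sin(65.7°)) = 44.86 + j99.34 V
Step 2 — Sum components: V_total = 164.9 + j99.34 V.
Step 3 — Convert to polar: |V_total| = 192.5 V, ∠V_total = 31.1°.

V_total = 192.5∠31.1° V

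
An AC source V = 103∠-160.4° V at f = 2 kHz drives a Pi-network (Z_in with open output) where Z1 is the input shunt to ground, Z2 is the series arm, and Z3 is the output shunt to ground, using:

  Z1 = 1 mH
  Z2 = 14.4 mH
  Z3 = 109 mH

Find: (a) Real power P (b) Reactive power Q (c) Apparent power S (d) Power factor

Step 1 — Angular frequency: ω = 2π·f = 2π·2000 = 1.257e+04 rad/s.
Step 2 — Component impedances:
  Z1: Z = jωL = j·1.257e+04·0.001 = 0 + j12.57 Ω
  Z2: Z = jωL = j·1.257e+04·0.0144 = 0 + j181 Ω
  Z3: Z = jωL = j·1.257e+04·0.109 = 0 + j1370 Ω
Step 3 — With open output, the series arm Z2 and the output shunt Z3 appear in series to ground: Z2 + Z3 = 0 + j1551 Ω.
Step 4 — Parallel with input shunt Z1: Z_in = Z1 || (Z2 + Z3) = 0 + j12.47 Ω = 12.47∠90.0° Ω.
Step 5 — Source phasor: V = 103∠-160.4° V = -97.03 - j34.55 V.
Step 6 — Current: I = V / Z = -2.772 + j7.784 A = 8.263∠109.6° A.
Step 7 — Complex power: S = V·I* = 0 + j851.1 VA.
Step 8 — Real power: P = Re(S) = 0 W.
Step 9 — Reactive power: Q = Im(S) = 851.1 VAR.
Step 10 — Apparent power: |S| = 851.1 VA.
Step 11 — Power factor: PF = P/|S| = 0 (lagging).

(a) P = 0 W  (b) Q = 851.1 VAR  (c) S = 851.1 VA  (d) PF = 0 (lagging)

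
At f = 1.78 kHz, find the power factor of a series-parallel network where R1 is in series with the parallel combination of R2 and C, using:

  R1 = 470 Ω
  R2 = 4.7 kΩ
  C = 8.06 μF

Step 1 — Angular frequency: ω = 2π·f = 2π·1780 = 1.118e+04 rad/s.
Step 2 — Component impedances:
  R1: Z = R = 470 Ω
  R2: Z = R = 4700 Ω
  C: Z = 1/(jωC) = -j/(ω·C) = 0 - j11.09 Ω
Step 3 — Parallel branch: R2 || C = 1/(1/R2 + 1/C) = 0.02618 - j11.09 Ω.
Step 4 — Series with R1: Z_total = R1 + (R2 || C) = 470 - j11.09 Ω = 470.2∠-1.4° Ω.
Step 5 — Power factor: PF = cos(φ) = Re(Z)/|Z| = 470.03/470.16 = 0.9997.
Step 6 — Type: Im(Z) = -11.09 ⇒ leading (phase φ = -1.4°).

PF = 0.9997 (leading, φ = -1.4°)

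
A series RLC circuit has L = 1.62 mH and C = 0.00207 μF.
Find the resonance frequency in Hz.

Step 1 — Resonance condition Im(Z)=0 gives ω₀ = 1/√(LC).
Step 2 — ω₀ = 1/√(0.00162·2.07e-09) = 5.461e+05 rad/s.
Step 3 — f₀ = ω₀/(2π) = 8.691e+04 Hz.

f₀ = 8.691e+04 Hz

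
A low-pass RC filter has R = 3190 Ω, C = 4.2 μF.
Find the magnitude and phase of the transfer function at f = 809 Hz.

Step 1 — Angular frequency: ω = 2π·809 = 5083 rad/s.
Step 2 — Transfer function: H(jω) = 1/(1 + jωRC).
Step 3 — Denominator: 1 + jωRC = 1 + j·5083·3190·4.2e-06 = 1 + j68.1.
Step 4 — H = 0.0002156 - j0.01468.
Step 5 — Magnitude: |H| = 0.01468 (-36.7 dB); phase: φ = -89.2°.

|H| = 0.01468 (-36.7 dB), φ = -89.2°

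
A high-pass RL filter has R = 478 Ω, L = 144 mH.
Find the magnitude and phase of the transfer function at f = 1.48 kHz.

Step 1 — Angular frequency: ω = 2π·1480 = 9299 rad/s.
Step 2 — Transfer function: H(jω) = jωL/(R + jωL).
Step 3 — Numerator jωL = j·1339; denominator R + jωL = 478 + j1339.
Step 4 — H = 0.887 + j0.3166.
Step 5 — Magnitude: |H| = 0.9418 (-0.5 dB); phase: φ = 19.6°.

|H| = 0.9418 (-0.5 dB), φ = 19.6°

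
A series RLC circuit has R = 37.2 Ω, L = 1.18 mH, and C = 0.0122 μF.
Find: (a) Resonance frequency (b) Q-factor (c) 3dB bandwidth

Step 1 — Resonance: ω₀ = 1/√(LC) = 1/√(0.00118·1.22e-08) = 2.636e+05 rad/s.
Step 2 — f₀ = ω₀/(2π) = 4.195e+04 Hz.
Step 3 — Series Q: Q = ω₀L/R = 2.636e+05·0.00118/37.2 = 8.36.
Step 4 — Bandwidth: Δω = ω₀/Q = 3.153e+04 rad/s; BW = Δω/(2π) = 5017 Hz.

(a) f₀ = 4.195e+04 Hz  (b) Q = 8.36  (c) BW = 5017 Hz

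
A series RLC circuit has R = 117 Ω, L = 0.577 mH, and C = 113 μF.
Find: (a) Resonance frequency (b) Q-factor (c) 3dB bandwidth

Step 1 — Resonance: ω₀ = 1/√(LC) = 1/√(0.000577·0.000113) = 3916 rad/s.
Step 2 — f₀ = ω₀/(2π) = 623.3 Hz.
Step 3 — Series Q: Q = ω₀L/R = 3916·0.000577/117 = 0.01931.
Step 4 — Bandwidth: Δω = ω₀/Q = 2.028e+05 rad/s; BW = Δω/(2π) = 3.227e+04 Hz.

(a) f₀ = 623.3 Hz  (b) Q = 0.01931  (c) BW = 3.227e+04 Hz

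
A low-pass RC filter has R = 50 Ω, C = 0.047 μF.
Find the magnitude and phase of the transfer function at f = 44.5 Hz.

Step 1 — Angular frequency: ω = 2π·44.5 = 279.6 rad/s.
Step 2 — Transfer function: H(jω) = 1/(1 + jωRC).
Step 3 — Denominator: 1 + jωRC = 1 + j·279.6·50·4.7e-08 = 1 + j0.0006571.
Step 4 — H = 1 - j0.0006571.
Step 5 — Magnitude: |H| = 1 (-0.0 dB); phase: φ = -0.0°.

|H| = 1 (-0.0 dB), φ = -0.0°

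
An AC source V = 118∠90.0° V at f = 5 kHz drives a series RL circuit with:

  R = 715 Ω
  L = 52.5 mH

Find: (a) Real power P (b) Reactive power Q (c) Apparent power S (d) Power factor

Step 1 — Angular frequency: ω = 2π·f = 2π·5000 = 3.142e+04 rad/s.
Step 2 — Component impedances:
  R: Z = R = 715 Ω
  L: Z = jωL = j·3.142e+04·0.0525 = 0 + j1649 Ω
Step 3 — Series combination: Z_total = R + L = 715 + j1649 Ω = 1798∠66.6° Ω.
Step 4 — Source phasor: V = 118∠90.0° V = 0 + j118 V.
Step 5 — Current: I = V / Z = 0.06023 + j0.02611 A = 0.06564∠23.4° A.
Step 6 — Complex power: S = V·I* = 3.081 + j7.107 VA.
Step 7 — Real power: P = Re(S) = 3.081 W.
Step 8 — Reactive power: Q = Im(S) = 7.107 VAR.
Step 9 — Apparent power: |S| = 7.746 VA.
Step 10 — Power factor: PF = P/|S| = 0.3977 (lagging).

(a) P = 3.081 W  (b) Q = 7.107 VAR  (c) S = 7.746 VA  (d) PF = 0.3977 (lagging)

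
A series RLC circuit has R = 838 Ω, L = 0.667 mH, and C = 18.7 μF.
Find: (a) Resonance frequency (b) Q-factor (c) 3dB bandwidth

Step 1 — Resonance: ω₀ = 1/√(LC) = 1/√(0.000667·1.87e-05) = 8954 rad/s.
Step 2 — f₀ = ω₀/(2π) = 1425 Hz.
Step 3 — Series Q: Q = ω₀L/R = 8954·0.000667/838 = 0.007127.
Step 4 — Bandwidth: Δω = ω₀/Q = 1.256e+06 rad/s; BW = Δω/(2π) = 2e+05 Hz.

(a) f₀ = 1425 Hz  (b) Q = 0.007127  (c) BW = 2e+05 Hz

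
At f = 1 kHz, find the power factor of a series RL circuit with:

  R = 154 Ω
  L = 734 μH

Step 1 — Angular frequency: ω = 2π·f = 2π·1000 = 6283 rad/s.
Step 2 — Component impedances:
  R: Z = R = 154 Ω
  L: Z = jωL = j·6283·0.000734 = 0 + j4.612 Ω
Step 3 — Series combination: Z_total = R + L = 154 + j4.612 Ω = 154.1∠1.7° Ω.
Step 4 — Power factor: PF = cos(φ) = Re(Z)/|Z| = 154/154.069 = 0.9996.
Step 5 — Type: Im(Z) = 4.612 ⇒ lagging (phase φ = 1.7°).

PF = 0.9996 (lagging, φ = 1.7°)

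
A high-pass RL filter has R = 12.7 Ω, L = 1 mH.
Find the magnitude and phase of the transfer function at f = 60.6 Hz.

Step 1 — Angular frequency: ω = 2π·60.6 = 380.8 rad/s.
Step 2 — Transfer function: H(jω) = jωL/(R + jωL).
Step 3 — Numerator jωL = j·0.3808; denominator R + jωL = 12.7 + j0.3808.
Step 4 — H = 0.0008981 + j0.02995.
Step 5 — Magnitude: |H| = 0.02997 (-30.5 dB); phase: φ = 88.3°.

|H| = 0.02997 (-30.5 dB), φ = 88.3°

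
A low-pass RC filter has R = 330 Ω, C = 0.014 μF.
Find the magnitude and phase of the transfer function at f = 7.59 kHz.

Step 1 — Angular frequency: ω = 2π·7590 = 4.769e+04 rad/s.
Step 2 — Transfer function: H(jω) = 1/(1 + jωRC).
Step 3 — Denominator: 1 + jωRC = 1 + j·4.769e+04·330·1.4e-08 = 1 + j0.2203.
Step 4 — H = 0.9537 - j0.2101.
Step 5 — Magnitude: |H| = 0.9766 (-0.2 dB); phase: φ = -12.4°.

|H| = 0.9766 (-0.2 dB), φ = -12.4°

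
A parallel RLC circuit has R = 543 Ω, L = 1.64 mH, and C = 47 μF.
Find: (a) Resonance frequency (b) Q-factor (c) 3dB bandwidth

Step 1 — Resonance: ω₀ = 1/√(LC) = 1/√(0.00164·4.7e-05) = 3602 rad/s.
Step 2 — f₀ = ω₀/(2π) = 573.3 Hz.
Step 3 — Parallel Q: Q = R/(ω₀L) = 543/(3602·0.00164) = 91.92.
Step 4 — Bandwidth: Δω = ω₀/Q = 39.18 rad/s; BW = Δω/(2π) = 6.236 Hz.

(a) f₀ = 573.3 Hz  (b) Q = 91.92  (c) BW = 6.236 Hz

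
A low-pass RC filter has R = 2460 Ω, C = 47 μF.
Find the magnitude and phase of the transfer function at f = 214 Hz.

Step 1 — Angular frequency: ω = 2π·214 = 1345 rad/s.
Step 2 — Transfer function: H(jω) = 1/(1 + jωRC).
Step 3 — Denominator: 1 + jωRC = 1 + j·1345·2460·4.7e-05 = 1 + j155.5.
Step 4 — H = 4.137e-05 - j0.006432.
Step 5 — Magnitude: |H| = 0.006432 (-43.8 dB); phase: φ = -89.6°.

|H| = 0.006432 (-43.8 dB), φ = -89.6°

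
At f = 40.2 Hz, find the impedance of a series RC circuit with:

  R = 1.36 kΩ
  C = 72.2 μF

Step 1 — Angular frequency: ω = 2π·f = 2π·40.2 = 252.6 rad/s.
Step 2 — Component impedances:
  R: Z = R = 1360 Ω
  C: Z = 1/(jωC) = -j/(ω·C) = 0 - j54.83 Ω
Step 3 — Series combination: Z_total = R + C = 1360 - j54.83 Ω = 1361∠-2.3° Ω.

Z = 1360 - j54.83 Ω = 1361∠-2.3° Ω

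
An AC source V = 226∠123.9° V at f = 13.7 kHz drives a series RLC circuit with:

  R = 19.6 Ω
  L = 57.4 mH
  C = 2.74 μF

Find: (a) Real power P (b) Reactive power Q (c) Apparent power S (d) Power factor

Step 1 — Angular frequency: ω = 2π·f = 2π·1.37e+04 = 8.608e+04 rad/s.
Step 2 — Component impedances:
  R: Z = R = 19.6 Ω
  L: Z = jωL = j·8.608e+04·0.0574 = 0 + j4941 Ω
  C: Z = 1/(jωC) = -j/(ω·C) = 0 - j4.24 Ω
Step 3 — Series combination: Z_total = R + L + C = 19.6 + j4937 Ω = 4937∠89.8° Ω.
Step 4 — Source phasor: V = 226∠123.9° V = -126.1 + j187.6 V.
Step 5 — Current: I = V / Z = 0.0379 + j0.02568 A = 0.04578∠34.1° A.
Step 6 — Complex power: S = V·I* = 0.04108 + j10.35 VA.
Step 7 — Real power: P = Re(S) = 0.04108 W.
Step 8 — Reactive power: Q = Im(S) = 10.35 VAR.
Step 9 — Apparent power: |S| = 10.35 VA.
Step 10 — Power factor: PF = P/|S| = 0.00397 (lagging).

(a) P = 0.04108 W  (b) Q = 10.35 VAR  (c) S = 10.35 VA  (d) PF = 0.00397 (lagging)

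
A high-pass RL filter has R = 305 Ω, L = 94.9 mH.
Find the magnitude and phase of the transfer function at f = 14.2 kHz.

Step 1 — Angular frequency: ω = 2π·1.42e+04 = 8.922e+04 rad/s.
Step 2 — Transfer function: H(jω) = jωL/(R + jωL).
Step 3 — Numerator jωL = j·8467; denominator R + jωL = 305 + j8467.
Step 4 — H = 0.9987 + j0.03598.
Step 5 — Magnitude: |H| = 0.9994 (-0.0 dB); phase: φ = 2.1°.

|H| = 0.9994 (-0.0 dB), φ = 2.1°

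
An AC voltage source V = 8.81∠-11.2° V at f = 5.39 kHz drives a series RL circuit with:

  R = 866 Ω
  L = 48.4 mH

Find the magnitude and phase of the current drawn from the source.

Step 1 — Angular frequency: ω = 2π·f = 2π·5390 = 3.387e+04 rad/s.
Step 2 — Component impedances:
  R: Z = R = 866 Ω
  L: Z = jωL = j·3.387e+04·0.0484 = 0 + j1639 Ω
Step 3 — Series combination: Z_total = R + L = 866 + j1639 Ω = 1854∠62.2° Ω.
Step 4 — Source phasor: V = 8.81∠-11.2° V = 8.642 - j1.711 V.
Step 5 — Ohm's law: I = V / Z_total = (8.642 - j1.711) / (866 + j1639) = 0.001362 - j0.004553 A.
Step 6 — Convert to polar: |I| = 0.004752 A, ∠I = -73.4°.

I = 0.004752∠-73.4° A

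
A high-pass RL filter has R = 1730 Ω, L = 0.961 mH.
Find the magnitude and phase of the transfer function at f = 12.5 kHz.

Step 1 — Angular frequency: ω = 2π·1.25e+04 = 7.854e+04 rad/s.
Step 2 — Transfer function: H(jω) = jωL/(R + jωL).
Step 3 — Numerator jωL = j·75.48; denominator R + jωL = 1730 + j75.48.
Step 4 — H = 0.0019 + j0.04355.
Step 5 — Magnitude: |H| = 0.04359 (-27.2 dB); phase: φ = 87.5°.

|H| = 0.04359 (-27.2 dB), φ = 87.5°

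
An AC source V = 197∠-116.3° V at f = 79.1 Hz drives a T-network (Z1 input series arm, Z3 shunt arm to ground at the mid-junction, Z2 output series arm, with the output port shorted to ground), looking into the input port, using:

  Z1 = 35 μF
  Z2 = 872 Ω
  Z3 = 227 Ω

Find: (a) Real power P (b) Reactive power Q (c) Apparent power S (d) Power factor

Step 1 — Angular frequency: ω = 2π·f = 2π·79.1 = 497 rad/s.
Step 2 — Component impedances:
  Z1: Z = 1/(jωC) = -j/(ω·C) = 0 - j57.49 Ω
  Z2: Z = R = 872 Ω
  Z3: Z = R = 227 Ω
Step 3 — With the output port shorted to ground, the output series arm Z2 runs from the junction to ground; the shunt arm Z3 also runs from the junction to ground. They appear in parallel: Z3 || Z2 = 180.1 Ω.
Step 4 — Series with input arm Z1: Z_in = Z1 + (Z3 || Z2) = 180.1 - j57.49 Ω = 189.1∠-17.7° Ω.
Step 5 — Source phasor: V = 197∠-116.3° V = -87.29 - j176.6 V.
Step 6 — Current: I = V / Z = -0.1558 - j1.03 A = 1.042∠-98.6° A.
Step 7 — Complex power: S = V·I* = 195.5 - j62.41 VA.
Step 8 — Real power: P = Re(S) = 195.5 W.
Step 9 — Reactive power: Q = Im(S) = -62.41 VAR.
Step 10 — Apparent power: |S| = 205.3 VA.
Step 11 — Power factor: PF = P/|S| = 0.9527 (leading).

(a) P = 195.5 W  (b) Q = -62.41 VAR  (c) S = 205.3 VA  (d) PF = 0.9527 (leading)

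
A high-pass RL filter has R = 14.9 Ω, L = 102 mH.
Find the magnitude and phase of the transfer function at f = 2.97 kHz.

Step 1 — Angular frequency: ω = 2π·2970 = 1.866e+04 rad/s.
Step 2 — Transfer function: H(jω) = jωL/(R + jωL).
Step 3 — Numerator jωL = j·1903; denominator R + jωL = 14.9 + j1903.
Step 4 — H = 0.9999 + j0.007828.
Step 5 — Magnitude: |H| = 1 (-0.0 dB); phase: φ = 0.4°.

|H| = 1 (-0.0 dB), φ = 0.4°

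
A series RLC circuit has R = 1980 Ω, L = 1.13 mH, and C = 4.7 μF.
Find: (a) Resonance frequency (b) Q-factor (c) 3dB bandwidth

Step 1 — Resonance: ω₀ = 1/√(LC) = 1/√(0.00113·4.7e-06) = 1.372e+04 rad/s.
Step 2 — f₀ = ω₀/(2π) = 2184 Hz.
Step 3 — Series Q: Q = ω₀L/R = 1.372e+04·0.00113/1980 = 0.007831.
Step 4 — Bandwidth: Δω = ω₀/Q = 1.752e+06 rad/s; BW = Δω/(2π) = 2.789e+05 Hz.

(a) f₀ = 2184 Hz  (b) Q = 0.007831  (c) BW = 2.789e+05 Hz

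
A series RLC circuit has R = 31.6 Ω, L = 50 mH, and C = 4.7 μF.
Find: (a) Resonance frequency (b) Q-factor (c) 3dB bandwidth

Step 1 — Resonance condition Im(Z)=0 gives ω₀ = 1/√(LC).
Step 2 — ω₀ = 1/√(0.05·4.7e-06) = 2063 rad/s.
Step 3 — f₀ = ω₀/(2π) = 328.3 Hz.
Step 4 — Series Q: Q = ω₀L/R = 2063·0.05/31.6 = 3.264.
Step 5 — 3dB bandwidth: Δω = ω₀/Q = 632 rad/s; BW = Δω/(2π) = 100.6 Hz.

(a) f₀ = 328.3 Hz  (b) Q = 3.264  (c) BW = 100.6 Hz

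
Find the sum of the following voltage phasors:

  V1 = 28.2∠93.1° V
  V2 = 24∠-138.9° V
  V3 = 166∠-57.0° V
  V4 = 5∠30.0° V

Step 1 — Convert each phasor to rectangular form:
  V1 = 28.2·(cos(93.1°) + j·sin(93.1°)) = -1.525 + j28.16 V
  V2 = 24·(cos(-138.9°) + j·sin(-138.9°)) = -18.09 - j15.78 V
  V3 = 166·(cos(-57.0°) + j·sin(-57.0°)) = 90.41 - j139.2 V
  V4 = 5·(cos(30.0°) + j·sin(30.0°)) = 4.33 + j2.5 V
Step 2 — Sum components: V_total = 75.13 - j124.3 V.
Step 3 — Convert to polar: |V_total| = 145.3 V, ∠V_total = -58.9°.

V_total = 145.3∠-58.9° V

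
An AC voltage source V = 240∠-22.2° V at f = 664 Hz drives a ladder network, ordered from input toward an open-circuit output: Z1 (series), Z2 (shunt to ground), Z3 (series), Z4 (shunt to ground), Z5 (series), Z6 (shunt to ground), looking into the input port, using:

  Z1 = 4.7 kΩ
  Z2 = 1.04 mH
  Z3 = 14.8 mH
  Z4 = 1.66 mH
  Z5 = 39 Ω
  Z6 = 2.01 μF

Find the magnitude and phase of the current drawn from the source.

Step 1 — Angular frequency: ω = 2π·f = 2π·664 = 4172 rad/s.
Step 2 — Component impedances:
  Z1: Z = R = 4700 Ω
  Z2: Z = jωL = j·4172·0.00104 = 0 + j4.339 Ω
  Z3: Z = jωL = j·4172·0.0148 = 0 + j61.75 Ω
  Z4: Z = jωL = j·4172·0.00166 = 0 + j6.926 Ω
  Z5: Z = R = 39 Ω
  Z6: Z = 1/(jωC) = -j/(ω·C) = 0 - j119.2 Ω
Step 3 — Ladder network (open output): work backward from the far end, alternating series and parallel combinations. Z_in = 4700 + j4.082 Ω = 4700∠0.0° Ω.
Step 4 — Source phasor: V = 240∠-22.2° V = 222.2 - j90.68 V.
Step 5 — Ohm's law: I = V / Z_total = (222.2 - j90.68) / (4700 + j4.082) = 0.04726 - j0.01934 A.
Step 6 — Convert to polar: |I| = 0.05106 A, ∠I = -22.2°.

I = 0.05106∠-22.2° A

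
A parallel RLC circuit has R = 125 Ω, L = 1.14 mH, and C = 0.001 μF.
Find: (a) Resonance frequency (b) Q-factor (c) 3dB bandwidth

Step 1 — Resonance: ω₀ = 1/√(LC) = 1/√(0.00114·1e-09) = 9.366e+05 rad/s.
Step 2 — f₀ = ω₀/(2π) = 1.491e+05 Hz.
Step 3 — Parallel Q: Q = R/(ω₀L) = 125/(9.366e+05·0.00114) = 0.1171.
Step 4 — Bandwidth: Δω = ω₀/Q = 8e+06 rad/s; BW = Δω/(2π) = 1.273e+06 Hz.

(a) f₀ = 1.491e+05 Hz  (b) Q = 0.1171  (c) BW = 1.273e+06 Hz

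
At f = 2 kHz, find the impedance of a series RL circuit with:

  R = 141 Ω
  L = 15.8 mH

Step 1 — Angular frequency: ω = 2π·f = 2π·2000 = 1.257e+04 rad/s.
Step 2 — Component impedances:
  R: Z = R = 141 Ω
  L: Z = jωL = j·1.257e+04·0.0158 = 0 + j198.5 Ω
Step 3 — Series combination: Z_total = R + L = 141 + j198.5 Ω = 243.5∠54.6° Ω.

Z = 141 + j198.5 Ω = 243.5∠54.6° Ω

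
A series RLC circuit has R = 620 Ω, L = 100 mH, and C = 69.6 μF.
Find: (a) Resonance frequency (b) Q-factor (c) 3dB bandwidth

Step 1 — Resonance condition Im(Z)=0 gives ω₀ = 1/√(LC).
Step 2 — ω₀ = 1/√(0.1·6.96e-05) = 379 rad/s.
Step 3 — f₀ = ω₀/(2π) = 60.33 Hz.
Step 4 — Series Q: Q = ω₀L/R = 379·0.1/620 = 0.06114.
Step 5 — 3dB bandwidth: Δω = ω₀/Q = 6200 rad/s; BW = Δω/(2π) = 986.8 Hz.

(a) f₀ = 60.33 Hz  (b) Q = 0.06114  (c) BW = 986.8 Hz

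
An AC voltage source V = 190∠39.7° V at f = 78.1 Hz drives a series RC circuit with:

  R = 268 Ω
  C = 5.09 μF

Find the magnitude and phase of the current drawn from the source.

Step 1 — Angular frequency: ω = 2π·f = 2π·78.1 = 490.7 rad/s.
Step 2 — Component impedances:
  R: Z = R = 268 Ω
  C: Z = 1/(jωC) = -j/(ω·C) = 0 - j400.4 Ω
Step 3 — Series combination: Z_total = R + C = 268 - j400.4 Ω = 481.8∠-56.2° Ω.
Step 4 — Source phasor: V = 190∠39.7° V = 146.2 + j121.4 V.
Step 5 — Ohm's law: I = V / Z_total = (146.2 + j121.4) / (268 - j400.4) = -0.04055 + j0.3923 A.
Step 6 — Convert to polar: |I| = 0.3944 A, ∠I = 95.9°.

I = 0.3944∠95.9° A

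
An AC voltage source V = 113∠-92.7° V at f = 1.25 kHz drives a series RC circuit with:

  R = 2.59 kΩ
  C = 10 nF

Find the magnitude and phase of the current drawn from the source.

Step 1 — Angular frequency: ω = 2π·f = 2π·1250 = 7854 rad/s.
Step 2 — Component impedances:
  R: Z = R = 2590 Ω
  C: Z = 1/(jωC) = -j/(ω·C) = 0 - j1.273e+04 Ω
Step 3 — Series combination: Z_total = R + C = 2590 - j1.273e+04 Ω = 1.299e+04∠-78.5° Ω.
Step 4 — Source phasor: V = 113∠-92.7° V = -5.323 - j112.9 V.
Step 5 — Ohm's law: I = V / Z_total = (-5.323 - j112.9) / (2590 - j1.273e+04) = 0.008431 - j0.002133 A.
Step 6 — Convert to polar: |I| = 0.008697 A, ∠I = -14.2°.

I = 0.008697∠-14.2° A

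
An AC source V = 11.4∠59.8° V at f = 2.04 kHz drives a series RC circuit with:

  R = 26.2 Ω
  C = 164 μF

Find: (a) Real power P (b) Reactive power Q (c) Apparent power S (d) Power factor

Step 1 — Angular frequency: ω = 2π·f = 2π·2040 = 1.282e+04 rad/s.
Step 2 — Component impedances:
  R: Z = R = 26.2 Ω
  C: Z = 1/(jωC) = -j/(ω·C) = 0 - j0.4757 Ω
Step 3 — Series combination: Z_total = R + C = 26.2 - j0.4757 Ω = 26.2∠-1.0° Ω.
Step 4 — Source phasor: V = 11.4∠59.8° V = 5.734 + j9.853 V.
Step 5 — Current: I = V / Z = 0.212 + j0.3799 A = 0.435∠60.8° A.
Step 6 — Complex power: S = V·I* = 4.959 - j0.09003 VA.
Step 7 — Real power: P = Re(S) = 4.959 W.
Step 8 — Reactive power: Q = Im(S) = -0.09003 VAR.
Step 9 — Apparent power: |S| = 4.959 VA.
Step 10 — Power factor: PF = P/|S| = 0.9998 (leading).

(a) P = 4.959 W  (b) Q = -0.09003 VAR  (c) S = 4.959 VA  (d) PF = 0.9998 (leading)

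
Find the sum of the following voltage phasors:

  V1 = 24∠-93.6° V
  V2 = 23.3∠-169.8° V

Step 1 — Convert each phasor to rectangular form:
  V1 = 24·(cos(-93.6°) + j·sin(-93.6°)) = -1.507 - j23.95 V
  V2 = 23.3·(cos(-169.8°) + j·sin(-169.8°)) = -22.93 - j4.126 V
Step 2 — Sum components: V_total = -24.44 - j28.08 V.
Step 3 — Convert to polar: |V_total| = 37.22 V, ∠V_total = -131.0°.

V_total = 37.22∠-131.0° V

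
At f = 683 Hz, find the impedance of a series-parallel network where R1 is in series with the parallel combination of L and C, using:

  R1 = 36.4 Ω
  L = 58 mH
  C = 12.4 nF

Step 1 — Angular frequency: ω = 2π·f = 2π·683 = 4291 rad/s.
Step 2 — Component impedances:
  R1: Z = R = 36.4 Ω
  L: Z = jωL = j·4291·0.058 = 0 + j248.9 Ω
  C: Z = 1/(jωC) = -j/(ω·C) = 0 - j1.879e+04 Ω
Step 3 — Parallel branch: L || C = 1/(1/L + 1/C) = 0 + j252.2 Ω.
Step 4 — Series with R1: Z_total = R1 + (L || C) = 36.4 + j252.2 Ω = 254.9∠81.8° Ω.

Z = 36.4 + j252.2 Ω = 254.9∠81.8° Ω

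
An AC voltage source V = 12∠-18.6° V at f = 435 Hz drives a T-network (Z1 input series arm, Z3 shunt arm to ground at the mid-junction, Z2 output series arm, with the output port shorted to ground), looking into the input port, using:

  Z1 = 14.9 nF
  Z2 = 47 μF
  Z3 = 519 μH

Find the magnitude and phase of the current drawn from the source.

Step 1 — Angular frequency: ω = 2π·f = 2π·435 = 2733 rad/s.
Step 2 — Component impedances:
  Z1: Z = 1/(jωC) = -j/(ω·C) = 0 - j2.456e+04 Ω
  Z2: Z = 1/(jωC) = -j/(ω·C) = 0 - j7.785 Ω
  Z3: Z = jωL = j·2733·0.000519 = 0 + j1.419 Ω
Step 3 — With the output port shorted to ground, the output series arm Z2 runs from the junction to ground; the shunt arm Z3 also runs from the junction to ground. They appear in parallel: Z3 || Z2 = 0 + j1.735 Ω.
Step 4 — Series with input arm Z1: Z_in = Z1 + (Z3 || Z2) = 0 - j2.455e+04 Ω = 2.455e+04∠-90.0° Ω.
Step 5 — Source phasor: V = 12∠-18.6° V = 11.37 - j3.828 V.
Step 6 — Ohm's law: I = V / Z_total = (11.37 - j3.828) / (0 - j2.455e+04) = 0.0001559 + j0.0004632 A.
Step 7 — Convert to polar: |I| = 0.0004887 A, ∠I = 71.4°.

I = 0.0004887∠71.4° A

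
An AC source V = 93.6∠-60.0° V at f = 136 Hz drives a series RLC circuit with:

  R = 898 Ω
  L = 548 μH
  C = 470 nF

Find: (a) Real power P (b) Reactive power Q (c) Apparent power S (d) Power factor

Step 1 — Angular frequency: ω = 2π·f = 2π·136 = 854.5 rad/s.
Step 2 — Component impedances:
  R: Z = R = 898 Ω
  L: Z = jωL = j·854.5·0.000548 = 0 + j0.4683 Ω
  C: Z = 1/(jωC) = -j/(ω·C) = 0 - j2490 Ω
Step 3 — Series combination: Z_total = R + L + C = 898 - j2489 Ω = 2646∠-70.2° Ω.
Step 4 — Source phasor: V = 93.6∠-60.0° V = 46.8 - j81.06 V.
Step 5 — Current: I = V / Z = 0.03481 + j0.006242 A = 0.03537∠10.2° A.
Step 6 — Complex power: S = V·I* = 1.123 - j3.114 VA.
Step 7 — Real power: P = Re(S) = 1.123 W.
Step 8 — Reactive power: Q = Im(S) = -3.114 VAR.
Step 9 — Apparent power: |S| = 3.31 VA.
Step 10 — Power factor: PF = P/|S| = 0.3393 (leading).

(a) P = 1.123 W  (b) Q = -3.114 VAR  (c) S = 3.31 VA  (d) PF = 0.3393 (leading)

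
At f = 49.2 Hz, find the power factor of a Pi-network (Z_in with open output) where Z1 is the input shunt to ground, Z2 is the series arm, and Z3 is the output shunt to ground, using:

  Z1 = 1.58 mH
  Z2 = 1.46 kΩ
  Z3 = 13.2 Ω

Step 1 — Angular frequency: ω = 2π·f = 2π·49.2 = 309.1 rad/s.
Step 2 — Component impedances:
  Z1: Z = jωL = j·309.1·0.00158 = 0 + j0.4884 Ω
  Z2: Z = R = 1460 Ω
  Z3: Z = R = 13.2 Ω
Step 3 — With open output, the series arm Z2 and the output shunt Z3 appear in series to ground: Z2 + Z3 = 1473 Ω.
Step 4 — Parallel with input shunt Z1: Z_in = Z1 || (Z2 + Z3) = 0.0001619 + j0.4884 Ω = 0.4884∠90.0° Ω.
Step 5 — Power factor: PF = cos(φ) = Re(Z)/|Z| = 0.0001619/0.4884 = 0.0003315.
Step 6 — Type: Im(Z) = 0.4884 ⇒ lagging (phase φ = 90.0°).

PF = 0.0003315 (lagging, φ = 90.0°)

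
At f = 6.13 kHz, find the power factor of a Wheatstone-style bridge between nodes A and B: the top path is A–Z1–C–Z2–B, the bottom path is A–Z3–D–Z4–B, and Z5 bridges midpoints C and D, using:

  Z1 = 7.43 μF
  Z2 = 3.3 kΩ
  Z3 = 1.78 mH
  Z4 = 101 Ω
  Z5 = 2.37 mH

Step 1 — Angular frequency: ω = 2π·f = 2π·6130 = 3.852e+04 rad/s.
Step 2 — Component impedances:
  Z1: Z = 1/(jωC) = -j/(ω·C) = 0 - j3.494 Ω
  Z2: Z = R = 3300 Ω
  Z3: Z = jωL = j·3.852e+04·0.00178 = 0 + j68.56 Ω
  Z4: Z = R = 101 Ω
  Z5: Z = jωL = j·3.852e+04·0.00237 = 0 + j91.28 Ω
Step 3 — Bridge requires nodal analysis (the Z5 bridge couples midpoints C and D, so the two paths cannot be reduced to a simple series/parallel combination). Setting node B to ground and injecting 1 A at node A, the 3-node admittance system at A, C, D solves to V_A = Z_AB = 98.45 + j36.15 Ω = 104.9∠20.2° Ω.
Step 4 — Power factor: PF = cos(φ) = Re(Z)/|Z| = 98.445/104.87 = 0.9387.
Step 5 — Type: Im(Z) = 36.15 ⇒ lagging (phase φ = 20.2°).

PF = 0.9387 (lagging, φ = 20.2°)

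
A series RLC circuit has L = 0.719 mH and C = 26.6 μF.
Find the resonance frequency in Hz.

Step 1 — Resonance condition Im(Z)=0 gives ω₀ = 1/√(LC).
Step 2 — ω₀ = 1/√(0.000719·2.66e-05) = 7231 rad/s.
Step 3 — f₀ = ω₀/(2π) = 1151 Hz.

f₀ = 1151 Hz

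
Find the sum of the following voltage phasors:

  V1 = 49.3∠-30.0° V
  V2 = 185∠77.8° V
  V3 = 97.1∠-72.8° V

Step 1 — Convert each phasor to rectangular form:
  V1 = 49.3·(cos(-30.0°) + j·sin(-30.0°)) = 42.7 - j24.65 V
  V2 = 185·(cos(77.8°) + j·sin(77.8°)) = 39.1 + j180.8 V
  V3 = 97.1·(cos(-72.8°) + j·sin(-72.8°)) = 28.71 - j92.76 V
Step 2 — Sum components: V_total = 110.5 + j63.41 V.
Step 3 — Convert to polar: |V_total| = 127.4 V, ∠V_total = 29.9°.

V_total = 127.4∠29.9° V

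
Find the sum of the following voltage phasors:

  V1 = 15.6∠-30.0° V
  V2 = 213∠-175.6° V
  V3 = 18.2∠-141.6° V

Step 1 — Convert each phasor to rectangular form:
  V1 = 15.6·(cos(-30.0°) + j·sin(-30.0°)) = 13.51 - j7.8 V
  V2 = 213·(cos(-175.6°) + j·sin(-175.6°)) = -212.4 - j16.34 V
  V3 = 18.2·(cos(-141.6°) + j·sin(-141.6°)) = -14.26 - j11.3 V
Step 2 — Sum components: V_total = -213.1 - j35.45 V.
Step 3 — Convert to polar: |V_total| = 216.1 V, ∠V_total = -170.6°.

V_total = 216.1∠-170.6° V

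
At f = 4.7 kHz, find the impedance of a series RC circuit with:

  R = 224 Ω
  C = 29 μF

Step 1 — Angular frequency: ω = 2π·f = 2π·4700 = 2.953e+04 rad/s.
Step 2 — Component impedances:
  R: Z = R = 224 Ω
  C: Z = 1/(jωC) = -j/(ω·C) = 0 - j1.168 Ω
Step 3 — Series combination: Z_total = R + C = 224 - j1.168 Ω = 224∠-0.3° Ω.

Z = 224 - j1.168 Ω = 224∠-0.3° Ω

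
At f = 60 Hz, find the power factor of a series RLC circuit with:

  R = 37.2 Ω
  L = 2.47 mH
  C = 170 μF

Step 1 — Angular frequency: ω = 2π·f = 2π·60 = 377 rad/s.
Step 2 — Component impedances:
  R: Z = R = 37.2 Ω
  L: Z = jωL = j·377·0.00247 = 0 + j0.9312 Ω
  C: Z = 1/(jωC) = -j/(ω·C) = 0 - j15.6 Ω
Step 3 — Series combination: Z_total = R + L + C = 37.2 - j14.67 Ω = 39.99∠-21.5° Ω.
Step 4 — Power factor: PF = cos(φ) = Re(Z)/|Z| = 37.2/39.989 = 0.9303.
Step 5 — Type: Im(Z) = -14.67 ⇒ leading (phase φ = -21.5°).

PF = 0.9303 (leading, φ = -21.5°)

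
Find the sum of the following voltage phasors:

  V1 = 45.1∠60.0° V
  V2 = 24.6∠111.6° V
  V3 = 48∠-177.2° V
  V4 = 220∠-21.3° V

Step 1 — Convert each phasor to rectangular form:
  V1 = 45.1·(cos(60.0°) + j·sin(60.0°)) = 22.55 + j39.06 V
  V2 = 24.6·(cos(111.6°) + j·sin(111.6°)) = -9.056 + j22.87 V
  V3 = 48·(cos(-177.2°) + j·sin(-177.2°)) = -47.94 - j2.345 V
  V4 = 220·(cos(-21.3°) + j·sin(-21.3°)) = 205 - j79.92 V
Step 2 — Sum components: V_total = 170.5 - j20.33 V.
Step 3 — Convert to polar: |V_total| = 171.7 V, ∠V_total = -6.8°.

V_total = 171.7∠-6.8° V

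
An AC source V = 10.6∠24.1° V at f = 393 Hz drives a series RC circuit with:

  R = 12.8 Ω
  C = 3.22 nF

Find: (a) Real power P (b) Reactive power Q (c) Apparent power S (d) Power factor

Step 1 — Angular frequency: ω = 2π·f = 2π·393 = 2469 rad/s.
Step 2 — Component impedances:
  R: Z = R = 12.8 Ω
  C: Z = 1/(jωC) = -j/(ω·C) = 0 - j1.258e+05 Ω
Step 3 — Series combination: Z_total = R + C = 12.8 - j1.258e+05 Ω = 1.258e+05∠-90.0° Ω.
Step 4 — Source phasor: V = 10.6∠24.1° V = 9.676 + j4.328 V.
Step 5 — Current: I = V / Z = -3.441e-05 + j7.694e-05 A = 8.428e-05∠114.1° A.
Step 6 — Complex power: S = V·I* = 9.092e-08 - j0.0008934 VA.
Step 7 — Real power: P = Re(S) = 9.092e-08 W.
Step 8 — Reactive power: Q = Im(S) = -0.0008934 VAR.
Step 9 — Apparent power: |S| = 0.0008934 VA.
Step 10 — Power factor: PF = P/|S| = 0.0001018 (leading).

(a) P = 9.092e-08 W  (b) Q = -0.0008934 VAR  (c) S = 0.0008934 VA  (d) PF = 0.0001018 (leading)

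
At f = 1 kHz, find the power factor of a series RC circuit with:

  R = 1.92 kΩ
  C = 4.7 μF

Step 1 — Angular frequency: ω = 2π·f = 2π·1000 = 6283 rad/s.
Step 2 — Component impedances:
  R: Z = R = 1920 Ω
  C: Z = 1/(jωC) = -j/(ω·C) = 0 - j33.86 Ω
Step 3 — Series combination: Z_total = R + C = 1920 - j33.86 Ω = 1920∠-1.0° Ω.
Step 4 — Power factor: PF = cos(φ) = Re(Z)/|Z| = 1920/1920.3 = 0.9998.
Step 5 — Type: Im(Z) = -33.86 ⇒ leading (phase φ = -1.0°).

PF = 0.9998 (leading, φ = -1.0°)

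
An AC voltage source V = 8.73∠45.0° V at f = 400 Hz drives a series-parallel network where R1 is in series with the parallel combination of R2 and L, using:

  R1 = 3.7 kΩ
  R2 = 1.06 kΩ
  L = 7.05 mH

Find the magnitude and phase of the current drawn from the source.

Step 1 — Angular frequency: ω = 2π·f = 2π·400 = 2513 rad/s.
Step 2 — Component impedances:
  R1: Z = R = 3700 Ω
  R2: Z = R = 1060 Ω
  L: Z = jωL = j·2513·0.00705 = 0 + j17.72 Ω
Step 3 — Parallel branch: R2 || L = 1/(1/R2 + 1/L) = 0.2961 + j17.71 Ω.
Step 4 — Series with R1: Z_total = R1 + (R2 || L) = 3700 + j17.71 Ω = 3700∠0.3° Ω.
Step 5 — Source phasor: V = 8.73∠45.0° V = 6.173 + j6.173 V.
Step 6 — Ohm's law: I = V / Z_total = (6.173 + j6.173) / (3700 + j17.71) = 0.001676 + j0.00166 A.
Step 7 — Convert to polar: |I| = 0.002359 A, ∠I = 44.7°.

I = 0.002359∠44.7° A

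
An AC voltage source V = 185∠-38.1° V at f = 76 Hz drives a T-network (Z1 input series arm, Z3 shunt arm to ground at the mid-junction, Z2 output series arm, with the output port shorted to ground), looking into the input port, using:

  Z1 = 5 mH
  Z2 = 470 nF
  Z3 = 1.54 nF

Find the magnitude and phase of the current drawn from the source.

Step 1 — Angular frequency: ω = 2π·f = 2π·76 = 477.5 rad/s.
Step 2 — Component impedances:
  Z1: Z = jωL = j·477.5·0.005 = 0 + j2.388 Ω
  Z2: Z = 1/(jωC) = -j/(ω·C) = 0 - j4456 Ω
  Z3: Z = 1/(jωC) = -j/(ω·C) = 0 - j1.36e+06 Ω
Step 3 — With the output port shorted to ground, the output series arm Z2 runs from the junction to ground; the shunt arm Z3 also runs from the junction to ground. They appear in parallel: Z3 || Z2 = 0 - j4441 Ω.
Step 4 — Series with input arm Z1: Z_in = Z1 + (Z3 || Z2) = 0 - j4439 Ω = 4439∠-90.0° Ω.
Step 5 — Source phasor: V = 185∠-38.1° V = 145.6 - j114.2 V.
Step 6 — Ohm's law: I = V / Z_total = (145.6 - j114.2) / (0 - j4439) = 0.02572 + j0.0328 A.
Step 7 — Convert to polar: |I| = 0.04168 A, ∠I = 51.9°.

I = 0.04168∠51.9° A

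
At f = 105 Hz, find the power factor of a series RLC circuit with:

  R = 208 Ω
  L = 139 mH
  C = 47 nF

Step 1 — Angular frequency: ω = 2π·f = 2π·105 = 659.7 rad/s.
Step 2 — Component impedances:
  R: Z = R = 208 Ω
  L: Z = jωL = j·659.7·0.139 = 0 + j91.7 Ω
  C: Z = 1/(jωC) = -j/(ω·C) = 0 - j3.225e+04 Ω
Step 3 — Series combination: Z_total = R + L + C = 208 - j3.216e+04 Ω = 3.216e+04∠-89.6° Ω.
Step 4 — Power factor: PF = cos(φ) = Re(Z)/|Z| = 208/3.216e+04 = 0.006468.
Step 5 — Type: Im(Z) = -3.216e+04 ⇒ leading (phase φ = -89.6°).

PF = 0.006468 (leading, φ = -89.6°)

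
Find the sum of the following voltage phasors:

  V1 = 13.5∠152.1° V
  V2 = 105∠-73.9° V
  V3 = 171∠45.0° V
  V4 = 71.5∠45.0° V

Step 1 — Convert each phasor to rectangular form:
  V1 = 13.5·(cos(152.1°) + j·sin(152.1°)) = -11.93 + j6.317 V
  V2 = 105·(cos(-73.9°) + j·sin(-73.9°)) = 29.12 - j100.9 V
  V3 = 171·(cos(45.0°) + j·sin(45.0°)) = 120.9 + j120.9 V
  V4 = 71.5·(cos(45.0°) + j·sin(45.0°)) = 50.56 + j50.56 V
Step 2 — Sum components: V_total = 188.7 + j76.91 V.
Step 3 — Convert to polar: |V_total| = 203.7 V, ∠V_total = 22.2°.

V_total = 203.7∠22.2° V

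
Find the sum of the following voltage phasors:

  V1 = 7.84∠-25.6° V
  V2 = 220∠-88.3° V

Step 1 — Convert each phasor to rectangular form:
  V1 = 7.84·(cos(-25.6°) + j·sin(-25.6°)) = 7.07 - j3.388 V
  V2 = 220·(cos(-88.3°) + j·sin(-88.3°)) = 6.527 - j219.9 V
Step 2 — Sum components: V_total = 13.6 - j223.3 V.
Step 3 — Convert to polar: |V_total| = 223.7 V, ∠V_total = -86.5°.

V_total = 223.7∠-86.5° V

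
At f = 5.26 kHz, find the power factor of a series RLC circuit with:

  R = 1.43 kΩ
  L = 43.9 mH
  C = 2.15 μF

Step 1 — Angular frequency: ω = 2π·f = 2π·5260 = 3.305e+04 rad/s.
Step 2 — Component impedances:
  R: Z = R = 1430 Ω
  L: Z = jωL = j·3.305e+04·0.0439 = 0 + j1451 Ω
  C: Z = 1/(jωC) = -j/(ω·C) = 0 - j14.07 Ω
Step 3 — Series combination: Z_total = R + L + C = 1430 + j1437 Ω = 2027∠45.1° Ω.
Step 4 — Power factor: PF = cos(φ) = Re(Z)/|Z| = 1430/2027.1 = 0.7054.
Step 5 — Type: Im(Z) = 1437 ⇒ lagging (phase φ = 45.1°).

PF = 0.7054 (lagging, φ = 45.1°)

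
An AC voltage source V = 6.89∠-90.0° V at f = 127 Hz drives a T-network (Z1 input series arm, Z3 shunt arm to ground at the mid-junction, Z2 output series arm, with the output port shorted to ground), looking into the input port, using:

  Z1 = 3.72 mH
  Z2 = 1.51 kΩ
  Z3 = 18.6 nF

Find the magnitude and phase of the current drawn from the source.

Step 1 — Angular frequency: ω = 2π·f = 2π·127 = 798 rad/s.
Step 2 — Component impedances:
  Z1: Z = jωL = j·798·0.00372 = 0 + j2.968 Ω
  Z2: Z = R = 1510 Ω
  Z3: Z = 1/(jωC) = -j/(ω·C) = 0 - j6.738e+04 Ω
Step 3 — With the output port shorted to ground, the output series arm Z2 runs from the junction to ground; the shunt arm Z3 also runs from the junction to ground. They appear in parallel: Z3 || Z2 = 1509 - j33.82 Ω.
Step 4 — Series with input arm Z1: Z_in = Z1 + (Z3 || Z2) = 1509 - j30.86 Ω = 1510∠-1.2° Ω.
Step 5 — Source phasor: V = 6.89∠-90.0° V = 0 - j6.89 V.
Step 6 — Ohm's law: I = V / Z_total = (0 - j6.89) / (1509 - j30.86) = 9.33e-05 - j0.004563 A.
Step 7 — Convert to polar: |I| = 0.004564 A, ∠I = -88.8°.

I = 0.004564∠-88.8° A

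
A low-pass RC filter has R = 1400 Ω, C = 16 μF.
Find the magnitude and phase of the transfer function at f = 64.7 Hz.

Step 1 — Angular frequency: ω = 2π·64.7 = 406.5 rad/s.
Step 2 — Transfer function: H(jω) = 1/(1 + jωRC).
Step 3 — Denominator: 1 + jωRC = 1 + j·406.5·1400·1.6e-05 = 1 + j9.106.
Step 4 — H = 0.01192 - j0.1085.
Step 5 — Magnitude: |H| = 0.1092 (-19.2 dB); phase: φ = -83.7°.

|H| = 0.1092 (-19.2 dB), φ = -83.7°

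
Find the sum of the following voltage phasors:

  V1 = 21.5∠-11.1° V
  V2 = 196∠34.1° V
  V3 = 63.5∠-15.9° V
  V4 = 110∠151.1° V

Step 1 — Convert each phasor to rectangular form:
  V1 = 21.5·(cos(-11.1°) + j·sin(-11.1°)) = 21.1 - j4.139 V
  V2 = 196·(cos(34.1°) + j·sin(34.1°)) = 162.3 + j109.9 V
  V3 = 63.5·(cos(-15.9°) + j·sin(-15.9°)) = 61.07 - j17.4 V
  V4 = 110·(cos(151.1°) + j·sin(151.1°)) = -96.3 + j53.16 V
Step 2 — Sum components: V_total = 148.2 + j141.5 V.
Step 3 — Convert to polar: |V_total| = 204.9 V, ∠V_total = 43.7°.

V_total = 204.9∠43.7° V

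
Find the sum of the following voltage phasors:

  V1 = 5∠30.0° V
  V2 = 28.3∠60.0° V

Step 1 — Convert each phasor to rectangular form:
  V1 = 5·(cos(30.0°) + j·sin(30.0°)) = 4.33 + j2.5 V
  V2 = 28.3·(cos(60.0°) + j·sin(60.0°)) = 14.15 + j24.51 V
Step 2 — Sum components: V_total = 18.48 + j27.01 V.
Step 3 — Convert to polar: |V_total| = 32.73 V, ∠V_total = 55.6°.

V_total = 32.73∠55.6° V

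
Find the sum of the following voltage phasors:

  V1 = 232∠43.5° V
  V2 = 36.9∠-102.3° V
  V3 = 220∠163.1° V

Step 1 — Convert each phasor to rectangular form:
  V1 = 232·(cos(43.5°) + j·sin(43.5°)) = 168.3 + j159.7 V
  V2 = 36.9·(cos(-102.3°) + j·sin(-102.3°)) = -7.861 - j36.05 V
  V3 = 220·(cos(163.1°) + j·sin(163.1°)) = -210.5 + j63.95 V
Step 2 — Sum components: V_total = -50.07 + j187.6 V.
Step 3 — Convert to polar: |V_total| = 194.2 V, ∠V_total = 104.9°.

V_total = 194.2∠104.9° V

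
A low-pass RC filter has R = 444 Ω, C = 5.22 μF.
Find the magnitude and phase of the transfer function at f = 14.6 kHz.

Step 1 — Angular frequency: ω = 2π·1.46e+04 = 9.173e+04 rad/s.
Step 2 — Transfer function: H(jω) = 1/(1 + jωRC).
Step 3 — Denominator: 1 + jωRC = 1 + j·9.173e+04·444·5.22e-06 = 1 + j212.6.
Step 4 — H = 2.212e-05 - j0.004703.
Step 5 — Magnitude: |H| = 0.004703 (-46.6 dB); phase: φ = -89.7°.

|H| = 0.004703 (-46.6 dB), φ = -89.7°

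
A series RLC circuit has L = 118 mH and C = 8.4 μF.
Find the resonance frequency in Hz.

Step 1 — Resonance condition Im(Z)=0 gives ω₀ = 1/√(LC).
Step 2 — ω₀ = 1/√(0.118·8.4e-06) = 1004 rad/s.
Step 3 — f₀ = ω₀/(2π) = 159.9 Hz.

f₀ = 159.9 Hz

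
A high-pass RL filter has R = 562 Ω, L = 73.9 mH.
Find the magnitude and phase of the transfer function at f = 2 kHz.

Step 1 — Angular frequency: ω = 2π·2000 = 1.257e+04 rad/s.
Step 2 — Transfer function: H(jω) = jωL/(R + jωL).
Step 3 — Numerator jωL = j·928.7; denominator R + jωL = 562 + j928.7.
Step 4 — H = 0.7319 + j0.443.
Step 5 — Magnitude: |H| = 0.8555 (-1.4 dB); phase: φ = 31.2°.

|H| = 0.8555 (-1.4 dB), φ = 31.2°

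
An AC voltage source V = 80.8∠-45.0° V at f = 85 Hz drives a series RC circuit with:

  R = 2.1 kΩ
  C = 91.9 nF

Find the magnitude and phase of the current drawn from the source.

Step 1 — Angular frequency: ω = 2π·f = 2π·85 = 534.1 rad/s.
Step 2 — Component impedances:
  R: Z = R = 2100 Ω
  C: Z = 1/(jωC) = -j/(ω·C) = 0 - j2.037e+04 Ω
Step 3 — Series combination: Z_total = R + C = 2100 - j2.037e+04 Ω = 2.048e+04∠-84.1° Ω.
Step 4 — Source phasor: V = 80.8∠-45.0° V = 57.13 - j57.13 V.
Step 5 — Ohm's law: I = V / Z_total = (57.13 - j57.13) / (2100 - j2.037e+04) = 0.003061 + j0.002489 A.
Step 6 — Convert to polar: |I| = 0.003945 A, ∠I = 39.1°.

I = 0.003945∠39.1° A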